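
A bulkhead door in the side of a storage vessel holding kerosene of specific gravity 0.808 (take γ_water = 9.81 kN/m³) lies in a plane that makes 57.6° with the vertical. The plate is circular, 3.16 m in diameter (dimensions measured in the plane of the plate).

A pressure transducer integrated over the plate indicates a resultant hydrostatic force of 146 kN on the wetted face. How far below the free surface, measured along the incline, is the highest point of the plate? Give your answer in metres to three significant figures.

γ = 0.808 × 9.81 = 7.92648 kN/m³.
A = π(1.58)² = 7.84267 m².
From F = γ·h_c·A, the centroid depth is h_c = 146/(7.92648 × 7.84267) = 2.3486 m.
The plate makes 57.6° with the vertical, i.e. θ = 90° − 57.6° = 32.4° to the horizontal. Measuring y along the incline from the free-surface line, vertical depth h = y·sinθ with sinθ = 0.535827.
Along the incline, y_c = h_c/sinθ = 2.3486/0.535827 = 4.38313 m.
The centroid is at the centre, 1.58 m below the top of the plate, so the highest point sits at y_top = 4.38313 − 1.58 = 2.80313 m along the incline.

y_top ≈ 2.80 m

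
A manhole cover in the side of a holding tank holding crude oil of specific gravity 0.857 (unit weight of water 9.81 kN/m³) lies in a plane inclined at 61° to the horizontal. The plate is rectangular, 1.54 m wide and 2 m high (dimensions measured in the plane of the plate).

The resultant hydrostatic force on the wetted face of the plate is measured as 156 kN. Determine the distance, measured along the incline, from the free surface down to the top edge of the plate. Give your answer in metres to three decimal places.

γ = 0.857 × 9.81 = 8.40717 kN/m³.
A = 1.54 × 2 = 3.08 m².
From F = γ·h_c·A, the centroid depth is h_c = 156/(8.40717 × 3.08) = 6.02454 m.
Let θ = 61° be the plate's angle to the horizontal; measure y along the incline from where the plane meets the free surface. Vertical depth h = y·sinθ with sinθ = 0.874620.
Along the incline, y_c = h_c/sinθ = 6.02454/0.874620 = 6.88818 m.
The centroid lies 2/2 = 1 m below the top edge, so the top edge sits at y_top = 6.88818 − 1 = 5.88818 m along the incline.

y_top ≈ 5.888 m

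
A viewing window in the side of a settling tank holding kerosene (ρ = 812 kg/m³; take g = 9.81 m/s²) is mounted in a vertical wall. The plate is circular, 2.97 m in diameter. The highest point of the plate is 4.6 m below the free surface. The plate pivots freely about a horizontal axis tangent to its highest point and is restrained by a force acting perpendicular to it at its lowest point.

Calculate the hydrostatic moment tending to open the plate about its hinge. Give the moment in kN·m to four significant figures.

γ = ρg = 812 × 9.81 / 1000 = 7.96572 kN/m³.
The centroid is at the centre, 1.485 m below the top of the plate, so the centroid depth is h_c = 4.6 + 1.485 = 6.085 m.
A = π(1.485)² = 6.92792 m².
Resultant F = γ·h_c·A = 7.96572 × 6.085 × 6.92792 = 335.806 kN.
I_c = πr⁴/4 = π × 1.485⁴/4 = 3.8194 m⁴.
Centre of pressure: y_p = y_c + I_c/(y_c·A) = 6.085 + 3.8194/(6.085 × 6.92792) = 6.085 + 0.0906007 = 6.1756 m along the plane.
The resultant acts 1.485 + 0.0906007 = 1.5756 m (along the plate) below the hinge at the top edge, so the moment about the hinge is M = F × 1.5756 = 335.806 × 1.5756 = 529.096 kN·m.

M ≈ 529.1 kN·m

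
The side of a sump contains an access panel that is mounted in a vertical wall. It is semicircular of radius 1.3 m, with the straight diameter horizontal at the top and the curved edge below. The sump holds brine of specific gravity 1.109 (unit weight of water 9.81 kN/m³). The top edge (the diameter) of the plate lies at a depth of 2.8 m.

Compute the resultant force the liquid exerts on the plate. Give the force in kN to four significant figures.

F ≈ 96.80 kN

γ = 1.109 × 9.81 = 10.87929 kN/m³.
The centroid of a semicircle lies 4r/(3π) = 0.551737 m from the diameter, here below the top edge, so the centroid depth is h_c = 2.8 + 0.551737 = 3.35174 m.
A = πr²/2 = π × 1.3²/2 = 2.65465 m².
Resultant F = γ·h_c·A = 10.87929 × 3.35174 × 2.65465 = 96.8006 kN.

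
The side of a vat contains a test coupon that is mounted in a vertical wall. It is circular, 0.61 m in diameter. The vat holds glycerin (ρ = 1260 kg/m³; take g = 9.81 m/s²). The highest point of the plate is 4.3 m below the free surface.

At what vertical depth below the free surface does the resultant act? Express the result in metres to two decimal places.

γ = ρg = 1260 × 9.81 / 1000 = 12.3606 kN/m³.
The centroid is at the centre, 0.305 m below the top of the plate, so the centroid depth is h_c = 4.3 + 0.305 = 4.605 m.
A = π(0.305)² = 0.292247 m².
Resultant F = γ·h_c·A = 12.3606 × 4.605 × 0.292247 = 16.6349 kN.
I_c = πr⁴/4 = π × 0.305⁴/4 = 0.00679656 m⁴.
Centre of pressure: y_p = y_c + I_c/(y_c·A) = 4.605 + 0.00679656/(4.605 × 0.292247) = 4.605 + 0.00505021 = 4.61005 m along the plane.

h_p = 4.61 m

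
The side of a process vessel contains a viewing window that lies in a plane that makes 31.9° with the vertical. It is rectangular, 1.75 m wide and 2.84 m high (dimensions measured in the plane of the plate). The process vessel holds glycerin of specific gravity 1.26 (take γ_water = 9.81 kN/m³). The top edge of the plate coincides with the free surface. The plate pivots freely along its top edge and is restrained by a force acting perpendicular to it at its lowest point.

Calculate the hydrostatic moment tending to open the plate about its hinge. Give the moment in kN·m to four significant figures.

γ = 1.26 × 9.81 = 12.3606 kN/m³.
The plate makes 31.9° with the vertical, i.e. θ = 90° − 31.9° = 58.1° to the horizontal. Measuring y along the incline from the free-surface line, vertical depth h = y·sinθ with sinθ = 0.848972.
The centroid lies 2.84/2 = 1.42 m below the top edge, so y_c = 1.42 m and h_c = 1.42 × 0.848972 = 1.20554 m.
A = 1.75 × 2.84 = 4.97 m².
Resultant F = γ·h_c·A = 12.3606 × 1.20554 × 4.97 = 74.059 kN.
I_c = b·h³/12 = 1.75 × 2.84³/12 = 3.3405 m⁴.
Centre of pressure: y_p = y_c + I_c/(y_c·A) = 1.42 + 3.3405/(1.42 × 4.97) = 1.42 + 0.473333 = 1.89333 m along the plane.
The resultant acts 1.42 + 0.473333 = 1.89333 m (along the plate) below the hinge at the top edge, so the moment about the hinge is M = F × 1.89333 = 74.059 × 1.89333 = 140.218 kN·m.

M ≈ 140.2 kN·m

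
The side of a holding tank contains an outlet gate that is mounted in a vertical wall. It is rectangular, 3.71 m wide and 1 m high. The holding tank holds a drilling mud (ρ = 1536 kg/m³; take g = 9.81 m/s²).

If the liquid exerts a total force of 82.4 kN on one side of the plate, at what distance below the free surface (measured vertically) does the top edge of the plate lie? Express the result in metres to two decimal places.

γ = ρg = 1536 × 9.81 / 1000 = 15.06816 kN/m³.
A = 3.71 × 1 = 3.71 m².
From F = γ·h_c·A, the centroid depth is h_c = 82.4/(15.06816 × 3.71) = 1.47399 m.
The centroid lies 1/2 = 0.5 m below the top edge, so the top edge sits at h_top = 1.47399 − 0.5 = 0.97399 m below the surface.

d_top ≈ 0.97 m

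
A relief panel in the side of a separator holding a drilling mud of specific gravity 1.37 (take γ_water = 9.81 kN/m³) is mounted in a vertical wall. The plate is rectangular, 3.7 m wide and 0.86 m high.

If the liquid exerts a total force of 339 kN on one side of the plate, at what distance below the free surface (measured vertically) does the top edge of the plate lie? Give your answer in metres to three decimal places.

γ = 1.37 × 9.81 = 13.4397 kN/m³.
A = 3.7 × 0.86 = 3.182 m².
From F = γ·h_c·A, the centroid depth is h_c = 339/(13.4397 × 3.182) = 7.92702 m.
The centroid lies 0.86/2 = 0.43 m below the top edge, so the top edge sits at h_top = 7.92702 − 0.43 = 7.49702 m below the surface.

d_top ≈ 7.497 m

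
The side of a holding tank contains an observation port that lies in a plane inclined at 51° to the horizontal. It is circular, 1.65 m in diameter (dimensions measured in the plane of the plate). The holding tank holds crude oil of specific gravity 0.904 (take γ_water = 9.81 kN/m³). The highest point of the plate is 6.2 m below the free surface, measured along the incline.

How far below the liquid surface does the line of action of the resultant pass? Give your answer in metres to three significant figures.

γ = 0.904 × 9.81 = 8.86824 kN/m³.
Let θ = 51° be the plate's angle to the horizontal; measure y along the incline from where the plane meets the free surface. Vertical depth h = y·sinθ with sinθ = 0.777146.
The centroid is at the centre, 0.825 m below the top of the plate, so y_c = 6.2 + 0.825 = 7.025 m and h_c = 7.025 × 0.777146 = 5.45945 m.
A = π(0.825)² = 2.13825 m².
Resultant F = γ·h_c·A = 8.86824 × 5.45945 × 2.13825 = 103.525 kN.
I_c = πr⁴/4 = π × 0.825⁴/4 = 0.363836 m⁴.
Centre of pressure: y_p = y_c + I_c/(y_c·A) = 7.025 + 0.363836/(7.025 × 2.13825) = 7.025 + 0.0242215 = 7.04922 m along the plane.
Vertically, h_p = y_p·sinθ = 7.04922 × 0.777146 = 5.47827 m.

h_p = 5.48 m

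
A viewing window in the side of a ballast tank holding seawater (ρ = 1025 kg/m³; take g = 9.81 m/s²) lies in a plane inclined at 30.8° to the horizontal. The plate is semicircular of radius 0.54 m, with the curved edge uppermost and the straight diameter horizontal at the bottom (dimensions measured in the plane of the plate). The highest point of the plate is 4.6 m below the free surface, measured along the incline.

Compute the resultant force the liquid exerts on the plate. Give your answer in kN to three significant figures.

γ = ρg = 1025 × 9.81 / 1000 = 10.05525 kN/m³.
Let θ = 30.8° be the plate's angle to the horizontal; measure y along the incline from where the plane meets the free surface. Vertical depth h = y·sinθ with sinθ = 0.512043.
The centroid lies 4r/(3π) = 0.229183 m above the diameter, so r − 4r/(3π) = 0.54 − 0.229183 = 0.310817 m below the topmost point, so y_c = 4.6 + 0.310817 = 4.91082 m and h_c = 4.91082 × 0.512043 = 2.51455 m.
A = πr²/2 = π × 0.54²/2 = 0.458044 m².
Resultant F = γ·h_c·A = 10.05525 × 2.51455 × 0.458044 = 11.5814 kN.

F ≈ 11.6 kN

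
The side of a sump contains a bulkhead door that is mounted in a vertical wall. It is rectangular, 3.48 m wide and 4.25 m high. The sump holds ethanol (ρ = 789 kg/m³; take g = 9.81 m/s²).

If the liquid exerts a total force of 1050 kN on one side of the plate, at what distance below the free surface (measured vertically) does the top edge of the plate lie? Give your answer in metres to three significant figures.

d_top ≈ 7.05 m

γ = ρg = 789 × 9.81 / 1000 = 7.74009 kN/m³.
A = 3.48 × 4.25 = 14.79 m².
From F = γ·h_c·A, the centroid depth is h_c = 1050/(7.74009 × 14.79) = 9.17223 m.
The centroid lies 4.25/2 = 2.125 m below the top edge, so the top edge sits at h_top = 9.17223 − 2.125 = 7.04723 m below the surface.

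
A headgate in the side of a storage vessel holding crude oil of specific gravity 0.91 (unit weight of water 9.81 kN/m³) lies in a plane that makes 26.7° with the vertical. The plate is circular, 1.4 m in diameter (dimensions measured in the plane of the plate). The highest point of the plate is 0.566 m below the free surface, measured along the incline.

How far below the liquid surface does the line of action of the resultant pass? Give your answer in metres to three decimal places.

γ = 0.91 × 9.81 = 8.9271 kN/m³.
The plate makes 26.7° with the vertical, i.e. θ = 90° − 26.7° = 63.3° to the horizontal. Measuring y along the incline from the free-surface line, vertical depth h = y·sinθ with sinθ = 0.893371.
The centroid is at the centre, 0.7 m below the top of the plate, so y_c = 0.566 + 0.7 = 1.266 m and h_c = 1.266 × 0.893371 = 1.13101 m.
A = π(0.7)² = 1.53938 m².
Resultant F = γ·h_c·A = 8.9271 × 1.13101 × 1.53938 = 15.5426 kN.
I_c = πr⁴/4 = π × 0.7⁴/4 = 0.188574 m⁴.
Centre of pressure: y_p = y_c + I_c/(y_c·A) = 1.266 + 0.188574/(1.266 × 1.53938) = 1.266 + 0.0967614 = 1.36276 m along the plane.
Vertically, h_p = y_p·sinθ = 1.36276 × 0.893371 = 1.21745 m.

h_p = 1.217 m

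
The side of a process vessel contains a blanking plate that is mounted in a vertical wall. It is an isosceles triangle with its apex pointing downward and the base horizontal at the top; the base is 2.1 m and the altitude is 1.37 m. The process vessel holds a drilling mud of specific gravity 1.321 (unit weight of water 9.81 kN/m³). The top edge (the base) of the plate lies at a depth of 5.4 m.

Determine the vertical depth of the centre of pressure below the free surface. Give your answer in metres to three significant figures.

h_p = 5.87 m

γ = 1.321 × 9.81 = 12.95901 kN/m³.
With the apex down, the centroid sits h/3 = 1.37/3 = 0.456667 m below the base (the top edge), so the centroid depth is h_c = 5.4 + 0.456667 = 5.85667 m.
A = ½ × 2.1 × 1.37 = 1.4385 m².
Resultant F = γ·h_c·A = 12.95901 × 5.85667 × 1.4385 = 109.177 kN.
I_c = b·h³/36 = 2.1 × 1.37³/36 = 0.149996 m⁴.
Centre of pressure: y_p = y_c + I_c/(y_c·A) = 5.85667 + 0.149996/(5.85667 × 1.4385) = 5.85667 + 0.0178041 = 5.87447 m along the plane.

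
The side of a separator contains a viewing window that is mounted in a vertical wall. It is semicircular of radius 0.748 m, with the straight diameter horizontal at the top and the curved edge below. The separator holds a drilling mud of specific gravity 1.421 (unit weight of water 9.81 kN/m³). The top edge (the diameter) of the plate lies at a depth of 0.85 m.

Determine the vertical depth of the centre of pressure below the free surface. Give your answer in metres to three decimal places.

γ = 1.421 × 9.81 = 13.94001 kN/m³.
The centroid of a semicircle lies 4r/(3π) = 0.317461 m from the diameter, here below the top edge, so the centroid depth is h_c = 0.85 + 0.317461 = 1.16746 m.
A = πr²/2 = π × 0.748²/2 = 0.878867 m².
Resultant F = γ·h_c·A = 13.94001 × 1.16746 × 0.878867 = 14.303 kN.
I_c = (π/8 − 8/(9π))·r⁴ = 0.109757 × 0.748⁴ = 0.0343588 m⁴.
Centre of pressure: y_p = y_c + I_c/(y_c·A) = 1.16746 + 0.0343588/(1.16746 × 0.878867) = 1.16746 + 0.0334867 = 1.20095 m along the plane.

h_p = 1.201 m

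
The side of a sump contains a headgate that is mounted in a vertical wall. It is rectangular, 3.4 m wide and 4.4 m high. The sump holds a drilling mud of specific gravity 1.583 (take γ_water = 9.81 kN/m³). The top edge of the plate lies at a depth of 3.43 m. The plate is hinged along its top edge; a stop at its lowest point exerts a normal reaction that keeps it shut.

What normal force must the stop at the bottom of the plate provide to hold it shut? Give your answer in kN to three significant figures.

γ = 1.583 × 9.81 = 15.52923 kN/m³.
The centroid lies 4.4/2 = 2.2 m below the top edge, so the centroid depth is h_c = 3.43 + 2.2 = 5.63 m.
A = 3.4 × 4.4 = 14.96 m².
Resultant F = γ·h_c·A = 15.52923 × 5.63 × 14.96 = 1307.95 kN.
I_c = b·h³/12 = 3.4 × 4.4³/12 = 24.1355 m⁴.
Centre of pressure: y_p = y_c + I_c/(y_c·A) = 5.63 + 24.1355/(5.63 × 14.96) = 5.63 + 0.28656 = 5.91656 m along the plane.
The resultant acts 2.2 + 0.28656 = 2.48656 m (along the plate) below the hinge at the top edge, so the moment about the hinge is M = F × 2.48656 = 1307.95 × 2.48656 = 3252.3 kN·m.
A normal force at the bottom, 4.4 m from the hinge, must supply this moment: P = 3252.3/4.4 = 739.159 kN.

P ≈ 739 kN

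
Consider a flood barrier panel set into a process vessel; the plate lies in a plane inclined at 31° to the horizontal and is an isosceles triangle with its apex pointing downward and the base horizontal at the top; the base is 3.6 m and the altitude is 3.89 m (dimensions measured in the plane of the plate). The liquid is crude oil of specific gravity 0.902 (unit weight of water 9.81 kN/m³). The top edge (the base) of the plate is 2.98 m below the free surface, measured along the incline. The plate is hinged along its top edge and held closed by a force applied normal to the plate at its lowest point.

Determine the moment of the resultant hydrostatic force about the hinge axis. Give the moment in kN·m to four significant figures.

γ = 0.902 × 9.81 = 8.84862 kN/m³.
Let θ = 31° be the plate's angle to the horizontal; measure y along the incline from where the plane meets the free surface. Vertical depth h = y·sinθ with sinθ = 0.515038.
With the apex down, the centroid sits h/3 = 3.89/3 = 1.29667 m below the base (the top edge), so y_c = 2.98 + 1.29667 = 4.27667 m and h_c = 4.27667 × 0.515038 = 2.20265 m.
A = ½ × 3.6 × 3.89 = 7.002 m².
Resultant F = γ·h_c·A = 8.84862 × 2.20265 × 7.002 = 136.472 kN.
I_c = b·h³/36 = 3.6 × 3.89³/36 = 5.88639 m⁴.
Centre of pressure: y_p = y_c + I_c/(y_c·A) = 4.27667 + 5.88639/(4.27667 × 7.002) = 4.27667 + 0.196572 = 4.47324 m along the plane.
The resultant acts 1.29667 + 0.196572 = 1.49324 m (along the plate) below the hinge at the top edge, so the moment about the hinge is M = F × 1.49324 = 136.472 × 1.49324 = 203.785 kN·m.

M ≈ 203.8 kN·m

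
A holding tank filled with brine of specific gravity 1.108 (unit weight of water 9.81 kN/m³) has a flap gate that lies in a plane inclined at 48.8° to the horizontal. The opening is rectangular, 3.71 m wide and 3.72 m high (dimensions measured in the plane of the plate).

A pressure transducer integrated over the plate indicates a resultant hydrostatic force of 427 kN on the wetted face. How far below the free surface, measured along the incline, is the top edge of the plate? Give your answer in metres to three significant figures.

y_top ≈ 1.92 m

γ = 1.108 × 9.81 = 10.86948 kN/m³.
A = 3.71 × 3.72 = 13.8012 m².
From F = γ·h_c·A, the centroid depth is h_c = 427/(10.86948 × 13.8012) = 2.84644 m.
Let θ = 48.8° be the plate's angle to the horizontal; measure y along the incline from where the plane meets the free surface. Vertical depth h = y·sinθ with sinθ = 0.752415.
Along the incline, y_c = h_c/sinθ = 2.84644/0.752415 = 3.78307 m.
The centroid lies 3.72/2 = 1.86 m below the top edge, so the top edge sits at y_top = 3.78307 − 1.86 = 1.92307 m along the incline.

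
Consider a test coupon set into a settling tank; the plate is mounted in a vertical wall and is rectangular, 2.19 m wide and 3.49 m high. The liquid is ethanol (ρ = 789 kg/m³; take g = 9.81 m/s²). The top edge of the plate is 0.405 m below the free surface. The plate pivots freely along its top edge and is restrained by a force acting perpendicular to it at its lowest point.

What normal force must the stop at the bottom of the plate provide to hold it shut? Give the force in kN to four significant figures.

γ = ρg = 789 × 9.81 / 1000 = 7.74009 kN/m³.
The centroid lies 3.49/2 = 1.745 m below the top edge, so the centroid depth is h_c = 0.405 + 1.745 = 2.15 m.
A = 2.19 × 3.49 = 7.6431 m².
Resultant F = γ·h_c·A = 7.74009 × 2.15 × 7.6431 = 127.19 kN.
I_c = b·h³/12 = 2.19 × 3.49³/12 = 7.75781 m⁴.
Centre of pressure: y_p = y_c + I_c/(y_c·A) = 2.15 + 7.75781/(2.15 × 7.6431) = 2.15 + 0.472097 = 2.6221 m along the plane.
The resultant acts 1.745 + 0.472097 = 2.2171 m (along the plate) below the hinge at the top edge, so the moment about the hinge is M = F × 2.2171 = 127.19 × 2.2171 = 281.993 kN·m.
A normal force at the bottom, 3.49 m from the hinge, must supply this moment: P = 281.993/3.49 = 80.8003 kN.

P ≈ 80.80 kN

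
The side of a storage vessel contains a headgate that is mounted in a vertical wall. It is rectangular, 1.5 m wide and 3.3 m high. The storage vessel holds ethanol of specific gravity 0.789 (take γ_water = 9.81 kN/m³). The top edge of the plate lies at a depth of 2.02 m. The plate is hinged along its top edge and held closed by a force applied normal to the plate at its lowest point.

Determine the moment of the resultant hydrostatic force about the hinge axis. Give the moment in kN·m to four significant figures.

γ = 0.789 × 9.81 = 7.74009 kN/m³.
The centroid lies 3.3/2 = 1.65 m below the top edge, so the centroid depth is h_c = 2.02 + 1.65 = 3.67 m.
A = 1.5 × 3.3 = 4.95 m².
Resultant F = γ·h_c·A = 7.74009 × 3.67 × 4.95 = 140.61 kN.
I_c = b·h³/12 = 1.5 × 3.3³/12 = 4.49212 m⁴.
Centre of pressure: y_p = y_c + I_c/(y_c·A) = 3.67 + 4.49212/(3.67 × 4.95) = 3.67 + 0.247275 = 3.91728 m along the plane.
The resultant acts 1.65 + 0.247275 = 1.89727 m (along the plate) below the hinge at the top edge, so the moment about the hinge is M = F × 1.89727 = 140.61 × 1.89727 = 266.775 kN·m.

M ≈ 266.8 kN·m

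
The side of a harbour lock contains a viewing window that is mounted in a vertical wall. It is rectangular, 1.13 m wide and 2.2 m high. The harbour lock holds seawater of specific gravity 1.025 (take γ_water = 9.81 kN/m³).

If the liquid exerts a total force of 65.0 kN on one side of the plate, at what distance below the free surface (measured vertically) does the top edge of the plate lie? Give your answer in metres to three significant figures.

γ = 1.025 × 9.81 = 10.05525 kN/m³.
A = 1.13 × 2.2 = 2.486 m².
From F = γ·h_c·A, the centroid depth is h_c = 65.0/(10.05525 × 2.486) = 2.60028 m.
The centroid lies 2.2/2 = 1.1 m below the top edge, so the top edge sits at h_top = 2.60028 − 1.1 = 1.50028 m below the surface.

d_top ≈ 1.50 m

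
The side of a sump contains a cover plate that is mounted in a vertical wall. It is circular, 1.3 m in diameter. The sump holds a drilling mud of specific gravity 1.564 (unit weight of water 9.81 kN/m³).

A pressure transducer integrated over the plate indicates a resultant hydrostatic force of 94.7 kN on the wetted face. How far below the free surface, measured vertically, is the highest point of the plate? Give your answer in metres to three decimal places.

γ = 1.564 × 9.81 = 15.34284 kN/m³.
A = π(0.65)² = 1.32732 m².
From F = γ·h_c·A, the centroid depth is h_c = 94.7/(15.34284 × 1.32732) = 4.65017 m.
The centroid is at the centre, 0.65 m below the top of the plate, so the highest point sits at h_top = 4.65017 − 0.65 = 4.00017 m below the surface.

d_top ≈ 4.000 m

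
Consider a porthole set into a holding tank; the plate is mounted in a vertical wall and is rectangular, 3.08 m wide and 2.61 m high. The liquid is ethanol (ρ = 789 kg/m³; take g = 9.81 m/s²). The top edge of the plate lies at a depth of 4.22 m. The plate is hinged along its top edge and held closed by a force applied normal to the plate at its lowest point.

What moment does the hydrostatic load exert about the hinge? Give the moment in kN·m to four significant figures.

M ≈ 483.9 kN·m

γ = ρg = 789 × 9.81 / 1000 = 7.74009 kN/m³.
The centroid lies 2.61/2 = 1.305 m below the top edge, so the centroid depth is h_c = 4.22 + 1.305 = 5.525 m.
A = 3.08 × 2.61 = 8.0388 m².
Resultant F = γ·h_c·A = 7.74009 × 5.525 × 8.0388 = 343.771 kN.
I_c = b·h³/12 = 3.08 × 2.61³/12 = 4.56343 m⁴.
Centre of pressure: y_p = y_c + I_c/(y_c·A) = 5.525 + 4.56343/(5.525 × 8.0388) = 5.525 + 0.102747 = 5.62775 m along the plane.
The resultant acts 1.305 + 0.102747 = 1.40775 m (along the plate) below the hinge at the top edge, so the moment about the hinge is M = F × 1.40775 = 343.771 × 1.40775 = 483.944 kN·m.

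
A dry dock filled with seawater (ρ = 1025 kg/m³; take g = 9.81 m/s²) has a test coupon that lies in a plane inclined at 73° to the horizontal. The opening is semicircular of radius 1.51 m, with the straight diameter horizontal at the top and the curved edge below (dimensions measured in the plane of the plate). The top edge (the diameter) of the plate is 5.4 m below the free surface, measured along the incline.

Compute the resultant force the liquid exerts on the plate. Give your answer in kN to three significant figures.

F ≈ 208 kN

γ = ρg = 1025 × 9.81 / 1000 = 10.05525 kN/m³.
Let θ = 73° be the plate's angle to the horizontal; measure y along the incline from where the plane meets the free surface. Vertical depth h = y·sinθ with sinθ = 0.956305.
The centroid of a semicircle lies 4r/(3π) = 0.640864 m from the diameter, here below the top edge, so y_c = 5.4 + 0.640864 = 6.04086 m and h_c = 6.04086 × 0.956305 = 5.7769 m.
A = πr²/2 = π × 1.51²/2 = 3.58157 m².
Resultant F = γ·h_c·A = 10.05525 × 5.7769 × 3.58157 = 208.047 kN.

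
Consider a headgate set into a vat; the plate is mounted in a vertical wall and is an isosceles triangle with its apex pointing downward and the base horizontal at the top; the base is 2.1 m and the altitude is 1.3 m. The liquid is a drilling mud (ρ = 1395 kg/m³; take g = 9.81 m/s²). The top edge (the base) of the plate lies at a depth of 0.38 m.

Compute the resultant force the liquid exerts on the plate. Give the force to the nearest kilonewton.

γ = ρg = 1395 × 9.81 / 1000 = 13.68495 kN/m³.
With the apex down, the centroid sits h/3 = 1.3/3 = 0.433333 m below the base (the top edge), so the centroid depth is h_c = 0.38 + 0.433333 = 0.813333 m.
A = ½ × 2.1 × 1.3 = 1.365 m².
Resultant F = γ·h_c·A = 13.68495 × 0.813333 × 1.365 = 15.193 kN.

F ≈ 15 kN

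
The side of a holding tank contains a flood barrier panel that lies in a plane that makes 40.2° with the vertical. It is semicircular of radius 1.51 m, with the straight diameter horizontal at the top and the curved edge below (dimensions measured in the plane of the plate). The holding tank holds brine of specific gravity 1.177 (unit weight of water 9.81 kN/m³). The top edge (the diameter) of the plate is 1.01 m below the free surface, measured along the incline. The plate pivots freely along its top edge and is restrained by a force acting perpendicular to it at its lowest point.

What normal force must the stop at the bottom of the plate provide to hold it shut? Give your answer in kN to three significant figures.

P ≈ 25.5 kN

γ = 1.177 × 9.81 = 11.54637 kN/m³.
The plate makes 40.2° with the vertical, i.e. θ = 90° − 40.2° = 49.8° to the horizontal. Measuring y along the incline from the free-surface line, vertical depth h = y·sinθ with sinθ = 0.763796.
The centroid of a semicircle lies 4r/(3π) = 0.640864 m from the diameter, here below the top edge, so y_c = 1.01 + 0.640864 = 1.65086 m and h_c = 1.65086 × 0.763796 = 1.26092 m.
A = πr²/2 = π × 1.51²/2 = 3.58157 m².
Resultant F = γ·h_c·A = 11.54637 × 1.26092 × 3.58157 = 52.1443 kN.
I_c = (π/8 − 8/(9π))·r⁴ = 0.109757 × 1.51⁴ = 0.570611 m⁴.
Centre of pressure: y_p = y_c + I_c/(y_c·A) = 1.65086 + 0.570611/(1.65086 × 3.58157) = 1.65086 + 0.0965065 = 1.74737 m along the plane.
The resultant acts 0.640864 + 0.0965065 = 0.73737 m (along the plate) below the hinge at the top edge, so the moment about the hinge is M = F × 0.73737 = 52.1443 × 0.73737 = 38.4496 kN·m.
A normal force at the bottom, 1.51 m from the hinge, must supply this moment: P = 38.4496/1.51 = 25.4633 kN.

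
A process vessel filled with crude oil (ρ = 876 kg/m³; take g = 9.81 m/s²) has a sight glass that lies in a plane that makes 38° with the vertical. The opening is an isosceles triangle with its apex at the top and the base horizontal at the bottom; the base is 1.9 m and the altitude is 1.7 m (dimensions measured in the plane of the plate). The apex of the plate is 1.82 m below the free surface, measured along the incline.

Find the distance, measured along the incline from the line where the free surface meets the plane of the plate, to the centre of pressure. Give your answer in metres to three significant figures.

γ = ρg = 876 × 9.81 / 1000 = 8.59356 kN/m³.
The plate makes 38° with the vertical, i.e. θ = 90° − 38° = 52° to the horizontal. Measuring y along the incline from the free-surface line, vertical depth h = y·sinθ with sinθ = 0.788011.
With the apex up, the centroid sits 2h/3 = 2 × 1.7/3 = 1.13333 m below the apex, so y_c = 1.82 + 1.13333 = 2.95333 m and h_c = 2.95333 × 0.788011 = 2.32726 m.
A = ½ × 1.9 × 1.7 = 1.615 m².
Resultant F = γ·h_c·A = 8.59356 × 2.32726 × 1.615 = 32.2991 kN.
I_c = b·h³/36 = 1.9 × 1.7³/36 = 0.259297 m⁴.
Centre of pressure: y_p = y_c + I_c/(y_c·A) = 2.95333 + 0.259297/(2.95333 × 1.615) = 2.95333 + 0.0543642 = 3.00769 m along the plane.

y_p = 3.01 m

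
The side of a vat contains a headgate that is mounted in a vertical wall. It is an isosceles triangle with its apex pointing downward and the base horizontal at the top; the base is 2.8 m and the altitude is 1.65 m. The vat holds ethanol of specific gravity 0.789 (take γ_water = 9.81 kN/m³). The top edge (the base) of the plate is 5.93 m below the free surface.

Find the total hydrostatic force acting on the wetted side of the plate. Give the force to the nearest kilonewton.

γ = 0.789 × 9.81 = 7.74009 kN/m³.
With the apex down, the centroid sits h/3 = 1.65/3 = 0.55 m below the base (the top edge), so the centroid depth is h_c = 5.93 + 0.55 = 6.48 m.
A = ½ × 2.8 × 1.65 = 2.31 m².
Resultant F = γ·h_c·A = 7.74009 × 6.48 × 2.31 = 115.86 kN.

F ≈ 116 kN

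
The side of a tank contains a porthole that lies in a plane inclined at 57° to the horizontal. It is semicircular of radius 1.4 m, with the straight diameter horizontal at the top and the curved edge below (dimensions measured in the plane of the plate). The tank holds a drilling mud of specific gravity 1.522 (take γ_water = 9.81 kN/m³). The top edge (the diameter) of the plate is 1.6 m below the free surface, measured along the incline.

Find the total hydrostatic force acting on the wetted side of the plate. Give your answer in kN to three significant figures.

F ≈ 84.6 kN

γ = 1.522 × 9.81 = 14.93082 kN/m³.
Let θ = 57° be the plate's angle to the horizontal; measure y along the incline from where the plane meets the free surface. Vertical depth h = y·sinθ with sinθ = 0.838671.
The centroid of a semicircle lies 4r/(3π) = 0.594178 m from the diameter, here below the top edge, so y_c = 1.6 + 0.594178 = 2.19418 m and h_c = 2.19418 × 0.838671 = 1.8402 m.
A = πr²/2 = π × 1.4²/2 = 3.07876 m².
Resultant F = γ·h_c·A = 14.93082 × 1.8402 × 3.07876 = 84.5911 kN.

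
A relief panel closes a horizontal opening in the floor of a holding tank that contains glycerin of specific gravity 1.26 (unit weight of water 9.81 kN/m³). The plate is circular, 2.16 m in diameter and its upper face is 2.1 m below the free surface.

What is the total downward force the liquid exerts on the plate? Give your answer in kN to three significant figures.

F ≈ 95.1 kN

γ = 1.26 × 9.81 = 12.3606 kN/m³.
The plate is horizontal, so pressure is uniform at p = γ·h = 12.3606 × 2.1 = 25.9573 kN/m².
A = π(1.08)² = 3.66435 m².
F = p·A = 25.9573 × 3.66435 = 95.1166 kN.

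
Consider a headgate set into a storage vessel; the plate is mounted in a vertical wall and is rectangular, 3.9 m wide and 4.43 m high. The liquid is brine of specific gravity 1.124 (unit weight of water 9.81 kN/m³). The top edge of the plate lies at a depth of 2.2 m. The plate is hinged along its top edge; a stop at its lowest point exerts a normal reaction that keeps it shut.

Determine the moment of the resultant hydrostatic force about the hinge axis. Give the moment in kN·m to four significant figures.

M ≈ 2175 kN·m

γ = 1.124 × 9.81 = 11.02644 kN/m³.
The centroid lies 4.43/2 = 2.215 m below the top edge, so the centroid depth is h_c = 2.2 + 2.215 = 4.415 m.
A = 3.9 × 4.43 = 17.277 m².
Resultant F = γ·h_c·A = 11.02644 × 4.415 × 17.277 = 841.074 kN.
I_c = b·h³/12 = 3.9 × 4.43³/12 = 28.2549 m⁴.
Centre of pressure: y_p = y_c + I_c/(y_c·A) = 4.415 + 28.2549/(4.415 × 17.277) = 4.415 + 0.37042 = 4.78542 m along the plane.
The resultant acts 2.215 + 0.37042 = 2.58542 m (along the plate) below the hinge at the top edge, so the moment about the hinge is M = F × 2.58542 = 841.074 × 2.58542 = 2174.53 kN·m.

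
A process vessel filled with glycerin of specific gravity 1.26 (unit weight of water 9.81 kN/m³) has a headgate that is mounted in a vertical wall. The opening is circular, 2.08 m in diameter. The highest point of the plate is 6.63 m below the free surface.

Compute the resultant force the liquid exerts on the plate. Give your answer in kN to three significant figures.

γ = 1.26 × 9.81 = 12.3606 kN/m³.
The centroid is at the centre, 1.04 m below the top of the plate, so the centroid depth is h_c = 6.63 + 1.04 = 7.67 m.
A = π(1.04)² = 3.39795 m².
Resultant F = γ·h_c·A = 12.3606 × 7.67 × 3.39795 = 322.145 kN.

F ≈ 322 kN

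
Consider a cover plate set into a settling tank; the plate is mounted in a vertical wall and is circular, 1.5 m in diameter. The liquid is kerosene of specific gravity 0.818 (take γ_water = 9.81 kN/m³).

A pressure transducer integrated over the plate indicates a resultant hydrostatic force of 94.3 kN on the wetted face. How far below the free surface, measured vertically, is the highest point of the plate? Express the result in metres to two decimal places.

d_top ≈ 5.90 m

γ = 0.818 × 9.81 = 8.02458 kN/m³.
A = π(0.75)² = 1.76715 m².
From F = γ·h_c·A, the centroid depth is h_c = 94.3/(8.02458 × 1.76715) = 6.64991 m.
The centroid is at the centre, 0.75 m below the top of the plate, so the highest point sits at h_top = 6.64991 − 0.75 = 5.89991 m below the surface.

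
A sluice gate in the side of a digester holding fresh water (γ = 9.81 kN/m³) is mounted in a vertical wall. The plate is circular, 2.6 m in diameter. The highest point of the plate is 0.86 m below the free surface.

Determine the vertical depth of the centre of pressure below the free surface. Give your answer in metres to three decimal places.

h_p = 2.356 m

γ = 9.81 kN/m³.
The centroid is at the centre, 1.3 m below the top of the plate, so the centroid depth is h_c = 0.86 + 1.3 = 2.16 m.
A = π(1.3)² = 5.30929 m².
Resultant F = γ·h_c·A = 9.81 × 2.16 × 5.30929 = 112.502 kN.
I_c = πr⁴/4 = π × 1.3⁴/4 = 2.24318 m⁴.
Centre of pressure: y_p = y_c + I_c/(y_c·A) = 2.16 + 2.24318/(2.16 × 5.30929) = 2.16 + 0.195602 = 2.3556 m along the plane.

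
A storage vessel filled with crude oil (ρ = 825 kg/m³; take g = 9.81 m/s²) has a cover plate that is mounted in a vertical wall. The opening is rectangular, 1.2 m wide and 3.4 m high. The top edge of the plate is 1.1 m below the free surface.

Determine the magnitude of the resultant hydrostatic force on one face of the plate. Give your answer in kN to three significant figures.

F ≈ 92.5 kN

γ = ρg = 825 × 9.81 / 1000 = 8.09325 kN/m³.
The centroid lies 3.4/2 = 1.7 m below the top edge, so the centroid depth is h_c = 1.1 + 1.7 = 2.8 m.
A = 1.2 × 3.4 = 4.08 m².
Resultant F = γ·h_c·A = 8.09325 × 2.8 × 4.08 = 92.4573 kN.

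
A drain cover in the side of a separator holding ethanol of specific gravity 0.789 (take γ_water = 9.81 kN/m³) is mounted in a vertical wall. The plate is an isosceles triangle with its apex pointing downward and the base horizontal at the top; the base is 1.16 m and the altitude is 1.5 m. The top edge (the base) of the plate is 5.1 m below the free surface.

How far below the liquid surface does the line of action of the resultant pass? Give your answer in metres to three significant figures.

h_p = 5.62 m

γ = 0.789 × 9.81 = 7.74009 kN/m³.
With the apex down, the centroid sits h/3 = 1.5/3 = 0.5 m below the base (the top edge), so the centroid depth is h_c = 5.1 + 0.5 = 5.6 m.
A = ½ × 1.16 × 1.5 = 0.87 m².
Resultant F = γ·h_c·A = 7.74009 × 5.6 × 0.87 = 37.7097 kN.
I_c = b·h³/36 = 1.16 × 1.5³/36 = 0.10875 m⁴.
Centre of pressure: y_p = y_c + I_c/(y_c·A) = 5.6 + 0.10875/(5.6 × 0.87) = 5.6 + 0.0223214 = 5.62232 m along the plane.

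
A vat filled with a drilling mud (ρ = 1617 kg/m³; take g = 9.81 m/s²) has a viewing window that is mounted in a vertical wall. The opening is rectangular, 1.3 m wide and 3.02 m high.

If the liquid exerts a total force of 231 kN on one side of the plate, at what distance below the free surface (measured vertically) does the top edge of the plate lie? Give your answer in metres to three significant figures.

γ = ρg = 1617 × 9.81 / 1000 = 15.86277 kN/m³.
A = 1.3 × 3.02 = 3.926 m².
From F = γ·h_c·A, the centroid depth is h_c = 231/(15.86277 × 3.926) = 3.70922 m.
The centroid lies 3.02/2 = 1.51 m below the top edge, so the top edge sits at h_top = 3.70922 − 1.51 = 2.19922 m below the surface.

d_top ≈ 2.20 m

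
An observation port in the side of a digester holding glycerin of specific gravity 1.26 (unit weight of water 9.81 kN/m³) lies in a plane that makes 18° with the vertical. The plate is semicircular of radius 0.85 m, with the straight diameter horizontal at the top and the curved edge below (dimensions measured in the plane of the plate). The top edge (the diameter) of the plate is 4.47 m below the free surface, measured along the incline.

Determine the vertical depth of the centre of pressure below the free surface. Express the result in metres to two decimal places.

γ = 1.26 × 9.81 = 12.3606 kN/m³.
The plate makes 18° with the vertical, i.e. θ = 90° − 18° = 72° to the horizontal. Measuring y along the incline from the free-surface line, vertical depth h = y·sinθ with sinθ = 0.951057.
The centroid of a semicircle lies 4r/(3π) = 0.360751 m from the diameter, here below the top edge, so y_c = 4.47 + 0.360751 = 4.83075 m and h_c = 4.83075 × 0.951057 = 4.59432 m.
A = πr²/2 = π × 0.85²/2 = 1.1349 m².
Resultant F = γ·h_c·A = 12.3606 × 4.59432 × 1.1349 = 64.4493 kN.
I_c = (π/8 − 8/(9π))·r⁴ = 0.109757 × 0.85⁴ = 0.0572938 m⁴.
Centre of pressure: y_p = y_c + I_c/(y_c·A) = 4.83075 + 0.0572938/(4.83075 × 1.1349) = 4.83075 + 0.0104505 = 4.8412 m along the plane.
Vertically, h_p = y_p·sinθ = 4.8412 × 0.951057 = 4.60426 m.

h_p = 4.60 m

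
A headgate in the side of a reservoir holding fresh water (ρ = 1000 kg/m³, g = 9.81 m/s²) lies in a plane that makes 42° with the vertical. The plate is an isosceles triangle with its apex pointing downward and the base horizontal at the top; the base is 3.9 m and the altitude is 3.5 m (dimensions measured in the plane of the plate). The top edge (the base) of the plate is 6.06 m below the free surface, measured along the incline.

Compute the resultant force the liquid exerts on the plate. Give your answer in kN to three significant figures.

F ≈ 360 kN

γ = ρg = 1000 × 9.81 = 9810 N/m³ = 9.81 kN/m³.
The plate makes 42° with the vertical, i.e. θ = 90° − 42° = 48° to the horizontal. Measuring y along the incline from the free-surface line, vertical depth h = y·sinθ with sinθ = 0.743145.
With the apex down, the centroid sits h/3 = 3.5/3 = 1.16667 m below the base (the top edge), so y_c = 6.06 + 1.16667 = 7.22667 m and h_c = 7.22667 × 0.743145 = 5.37046 m.
A = ½ × 3.9 × 3.5 = 6.825 m².
Resultant F = γ·h_c·A = 9.81 × 5.37046 × 6.825 = 359.57 kN.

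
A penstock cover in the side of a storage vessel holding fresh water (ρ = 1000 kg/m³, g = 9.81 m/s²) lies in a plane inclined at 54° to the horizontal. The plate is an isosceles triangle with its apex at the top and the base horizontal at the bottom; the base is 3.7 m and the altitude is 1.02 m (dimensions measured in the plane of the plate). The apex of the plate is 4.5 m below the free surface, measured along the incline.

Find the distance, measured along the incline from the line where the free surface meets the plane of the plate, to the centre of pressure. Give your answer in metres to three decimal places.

y_p = 5.191 m

γ = ρg = 1000 × 9.81 = 9810 N/m³ = 9.81 kN/m³.
Let θ = 54° be the plate's angle to the horizontal; measure y along the incline from where the plane meets the free surface. Vertical depth h = y·sinθ with sinθ = 0.809017.
With the apex up, the centroid sits 2h/3 = 2 × 1.02/3 = 0.68 m below the apex, so y_c = 4.5 + 0.68 = 5.18 m and h_c = 5.18 × 0.809017 = 4.19071 m.
A = ½ × 3.7 × 1.02 = 1.887 m².
Resultant F = γ·h_c·A = 9.81 × 4.19071 × 1.887 = 77.5762 kN.
I_c = b·h³/36 = 3.7 × 1.02³/36 = 0.109069 m⁴.
Centre of pressure: y_p = y_c + I_c/(y_c·A) = 5.18 + 0.109069/(5.18 × 1.887) = 5.18 + 0.0111583 = 5.19116 m along the plane.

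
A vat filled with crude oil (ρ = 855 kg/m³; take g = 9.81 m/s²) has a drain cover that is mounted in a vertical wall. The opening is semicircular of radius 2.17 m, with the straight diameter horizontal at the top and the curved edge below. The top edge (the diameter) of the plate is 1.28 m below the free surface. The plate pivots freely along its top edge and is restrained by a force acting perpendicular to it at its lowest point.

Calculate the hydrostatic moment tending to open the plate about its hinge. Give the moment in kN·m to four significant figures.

M ≈ 146.2 kN·m

γ = ρg = 855 × 9.81 / 1000 = 8.38755 kN/m³.
The centroid of a semicircle lies 4r/(3π) = 0.920977 m from the diameter, here below the top edge, so the centroid depth is h_c = 1.28 + 0.920977 = 2.20098 m.
A = πr²/2 = π × 2.17²/2 = 7.39672 m².
Resultant F = γ·h_c·A = 8.38755 × 2.20098 × 7.39672 = 136.55 kN.
I_c = (π/8 − 8/(9π))·r⁴ = 0.109757 × 2.17⁴ = 2.43372 m⁴.
Centre of pressure: y_p = y_c + I_c/(y_c·A) = 2.20098 + 2.43372/(2.20098 × 7.39672) = 2.20098 + 0.149491 = 2.35047 m along the plane.
The resultant acts 0.920977 + 0.149491 = 1.07047 m (along the plate) below the hinge at the top edge, so the moment about the hinge is M = F × 1.07047 = 136.55 × 1.07047 = 146.173 kN·m.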